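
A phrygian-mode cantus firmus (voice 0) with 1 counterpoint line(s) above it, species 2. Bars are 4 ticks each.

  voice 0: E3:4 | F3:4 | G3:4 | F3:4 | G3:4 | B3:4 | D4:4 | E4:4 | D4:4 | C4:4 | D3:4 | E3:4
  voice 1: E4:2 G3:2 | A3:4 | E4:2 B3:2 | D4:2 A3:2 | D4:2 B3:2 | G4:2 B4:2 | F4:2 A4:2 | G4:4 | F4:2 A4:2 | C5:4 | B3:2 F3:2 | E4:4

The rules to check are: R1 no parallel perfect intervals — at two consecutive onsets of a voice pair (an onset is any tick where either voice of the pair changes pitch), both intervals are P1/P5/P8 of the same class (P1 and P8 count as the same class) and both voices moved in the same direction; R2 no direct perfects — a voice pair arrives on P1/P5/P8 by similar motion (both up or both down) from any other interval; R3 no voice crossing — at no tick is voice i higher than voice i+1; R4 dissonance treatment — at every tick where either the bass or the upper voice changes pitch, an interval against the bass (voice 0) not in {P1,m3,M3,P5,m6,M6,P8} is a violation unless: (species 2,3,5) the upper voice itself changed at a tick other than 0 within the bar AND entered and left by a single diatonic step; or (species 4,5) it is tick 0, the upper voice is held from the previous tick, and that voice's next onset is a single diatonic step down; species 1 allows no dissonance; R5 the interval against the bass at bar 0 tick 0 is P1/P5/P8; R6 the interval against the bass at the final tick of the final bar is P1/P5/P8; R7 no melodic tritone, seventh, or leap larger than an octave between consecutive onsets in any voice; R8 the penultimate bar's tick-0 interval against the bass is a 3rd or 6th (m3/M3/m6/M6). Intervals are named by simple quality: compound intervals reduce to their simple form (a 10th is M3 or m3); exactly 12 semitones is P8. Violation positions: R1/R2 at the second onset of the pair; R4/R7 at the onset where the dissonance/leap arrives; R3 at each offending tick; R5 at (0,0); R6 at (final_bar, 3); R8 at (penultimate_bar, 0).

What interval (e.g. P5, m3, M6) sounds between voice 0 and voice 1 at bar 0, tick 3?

m3

voice 0=E3 voice 1=G3 -> m3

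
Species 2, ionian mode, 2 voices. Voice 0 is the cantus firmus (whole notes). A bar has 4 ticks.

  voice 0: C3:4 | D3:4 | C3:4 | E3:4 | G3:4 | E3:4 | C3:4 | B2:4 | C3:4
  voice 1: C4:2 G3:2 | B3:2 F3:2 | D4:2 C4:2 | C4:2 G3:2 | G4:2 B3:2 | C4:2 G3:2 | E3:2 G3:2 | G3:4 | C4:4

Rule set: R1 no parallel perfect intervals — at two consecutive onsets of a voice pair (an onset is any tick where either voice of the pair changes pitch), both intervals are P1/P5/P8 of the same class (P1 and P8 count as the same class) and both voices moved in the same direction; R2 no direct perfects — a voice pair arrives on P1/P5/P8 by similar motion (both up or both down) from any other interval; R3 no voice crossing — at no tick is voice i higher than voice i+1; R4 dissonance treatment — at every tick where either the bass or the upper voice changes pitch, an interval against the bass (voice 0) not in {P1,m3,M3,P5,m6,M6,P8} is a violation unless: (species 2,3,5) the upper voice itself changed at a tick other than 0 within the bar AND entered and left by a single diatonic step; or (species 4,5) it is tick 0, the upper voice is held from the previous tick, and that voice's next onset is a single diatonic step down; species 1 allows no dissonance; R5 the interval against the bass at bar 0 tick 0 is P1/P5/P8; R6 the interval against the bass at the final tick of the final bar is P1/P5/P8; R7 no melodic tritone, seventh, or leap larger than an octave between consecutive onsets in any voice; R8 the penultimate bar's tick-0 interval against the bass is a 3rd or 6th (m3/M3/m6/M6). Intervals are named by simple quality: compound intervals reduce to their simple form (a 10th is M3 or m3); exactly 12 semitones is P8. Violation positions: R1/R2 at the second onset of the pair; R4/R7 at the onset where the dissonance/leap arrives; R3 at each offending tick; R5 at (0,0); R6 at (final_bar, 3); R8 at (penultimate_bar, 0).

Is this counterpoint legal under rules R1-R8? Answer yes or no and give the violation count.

No (4 violations)

bar 0: v0=C3 v1=C4 (P8)
bar 1: v0=D3 v1=B3 (M6)
bar 2: v0=C3 v1=D4 (M2)
bar 3: v0=E3 v1=C4 (m6)
bar 4: v0=G3 v1=G4 (P8)
bar 5: v0=E3 v1=C4 (m6)
bar 6: v0=C3 v1=E3 (M3)
bar 7: v0=B2 v1=G3 (m6)
bar 8: v0=C3 v1=C4 (P8)
  R7 @ bar1.2: B3->F3 leap 6st
  R4 @ bar2.0: C3/D4 M2 untreated
  R2 @ bar4.0: E3/G3 m3 -> G3/G4 P8 similar
  R2 @ bar8.0: B2/G3 m6 -> C3/C4 P8 similar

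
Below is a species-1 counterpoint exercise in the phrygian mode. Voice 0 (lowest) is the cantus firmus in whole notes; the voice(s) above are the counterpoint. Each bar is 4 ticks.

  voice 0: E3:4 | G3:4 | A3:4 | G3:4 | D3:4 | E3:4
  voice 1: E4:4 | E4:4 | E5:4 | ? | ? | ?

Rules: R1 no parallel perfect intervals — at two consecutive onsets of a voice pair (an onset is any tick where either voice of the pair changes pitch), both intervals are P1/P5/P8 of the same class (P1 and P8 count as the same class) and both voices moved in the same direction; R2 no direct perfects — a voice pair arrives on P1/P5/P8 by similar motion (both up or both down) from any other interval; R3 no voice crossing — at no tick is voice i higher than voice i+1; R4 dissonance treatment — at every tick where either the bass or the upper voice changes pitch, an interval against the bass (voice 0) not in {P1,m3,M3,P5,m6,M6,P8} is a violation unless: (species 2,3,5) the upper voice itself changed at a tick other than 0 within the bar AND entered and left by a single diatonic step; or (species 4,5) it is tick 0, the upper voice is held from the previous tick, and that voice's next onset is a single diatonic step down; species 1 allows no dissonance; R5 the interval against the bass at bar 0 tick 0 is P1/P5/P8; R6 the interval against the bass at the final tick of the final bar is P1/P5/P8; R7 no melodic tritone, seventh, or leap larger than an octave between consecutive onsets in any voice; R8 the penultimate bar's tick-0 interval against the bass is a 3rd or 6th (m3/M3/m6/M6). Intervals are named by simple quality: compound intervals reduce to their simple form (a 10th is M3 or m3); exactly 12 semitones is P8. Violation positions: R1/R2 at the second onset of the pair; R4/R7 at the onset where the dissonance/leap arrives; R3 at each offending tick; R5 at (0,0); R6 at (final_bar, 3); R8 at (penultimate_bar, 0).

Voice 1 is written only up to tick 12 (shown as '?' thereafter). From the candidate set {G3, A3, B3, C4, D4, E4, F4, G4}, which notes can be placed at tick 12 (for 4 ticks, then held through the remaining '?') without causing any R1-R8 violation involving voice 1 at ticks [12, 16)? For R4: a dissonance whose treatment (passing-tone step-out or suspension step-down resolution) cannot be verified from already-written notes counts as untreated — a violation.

G3: violates R2,R7
A3: violates R4,R7
B3: violates R7
C4: violates R4,R7
D4: violates R1,R7
E4: legal
F4: violates R4,R7
G4: violates R2

{E4}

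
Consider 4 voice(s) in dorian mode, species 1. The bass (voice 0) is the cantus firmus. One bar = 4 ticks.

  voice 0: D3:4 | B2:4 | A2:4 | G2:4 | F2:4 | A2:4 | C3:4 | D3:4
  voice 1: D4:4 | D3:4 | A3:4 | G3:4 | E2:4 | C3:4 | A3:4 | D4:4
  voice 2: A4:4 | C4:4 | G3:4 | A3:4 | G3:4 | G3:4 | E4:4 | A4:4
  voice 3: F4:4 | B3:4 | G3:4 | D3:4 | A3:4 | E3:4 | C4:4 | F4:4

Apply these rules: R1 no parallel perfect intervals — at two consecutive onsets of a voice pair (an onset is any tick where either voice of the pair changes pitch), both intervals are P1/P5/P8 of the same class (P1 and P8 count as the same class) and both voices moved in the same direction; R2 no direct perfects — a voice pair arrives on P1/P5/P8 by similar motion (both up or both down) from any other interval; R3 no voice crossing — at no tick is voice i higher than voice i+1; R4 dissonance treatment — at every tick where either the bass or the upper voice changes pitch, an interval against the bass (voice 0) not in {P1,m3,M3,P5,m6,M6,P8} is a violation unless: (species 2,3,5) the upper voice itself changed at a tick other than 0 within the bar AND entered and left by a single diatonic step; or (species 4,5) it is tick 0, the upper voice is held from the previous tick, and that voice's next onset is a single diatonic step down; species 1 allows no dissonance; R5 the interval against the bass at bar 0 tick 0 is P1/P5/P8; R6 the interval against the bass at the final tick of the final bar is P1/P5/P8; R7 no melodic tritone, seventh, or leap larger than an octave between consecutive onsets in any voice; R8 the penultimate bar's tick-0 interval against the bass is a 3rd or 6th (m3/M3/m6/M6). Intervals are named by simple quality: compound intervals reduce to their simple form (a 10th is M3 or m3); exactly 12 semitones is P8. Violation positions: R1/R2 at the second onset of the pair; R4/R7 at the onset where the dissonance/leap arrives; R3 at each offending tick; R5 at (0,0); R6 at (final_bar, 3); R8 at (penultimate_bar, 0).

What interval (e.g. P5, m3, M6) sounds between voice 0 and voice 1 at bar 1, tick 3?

m3

voice 0=B2 voice 1=D3 -> m3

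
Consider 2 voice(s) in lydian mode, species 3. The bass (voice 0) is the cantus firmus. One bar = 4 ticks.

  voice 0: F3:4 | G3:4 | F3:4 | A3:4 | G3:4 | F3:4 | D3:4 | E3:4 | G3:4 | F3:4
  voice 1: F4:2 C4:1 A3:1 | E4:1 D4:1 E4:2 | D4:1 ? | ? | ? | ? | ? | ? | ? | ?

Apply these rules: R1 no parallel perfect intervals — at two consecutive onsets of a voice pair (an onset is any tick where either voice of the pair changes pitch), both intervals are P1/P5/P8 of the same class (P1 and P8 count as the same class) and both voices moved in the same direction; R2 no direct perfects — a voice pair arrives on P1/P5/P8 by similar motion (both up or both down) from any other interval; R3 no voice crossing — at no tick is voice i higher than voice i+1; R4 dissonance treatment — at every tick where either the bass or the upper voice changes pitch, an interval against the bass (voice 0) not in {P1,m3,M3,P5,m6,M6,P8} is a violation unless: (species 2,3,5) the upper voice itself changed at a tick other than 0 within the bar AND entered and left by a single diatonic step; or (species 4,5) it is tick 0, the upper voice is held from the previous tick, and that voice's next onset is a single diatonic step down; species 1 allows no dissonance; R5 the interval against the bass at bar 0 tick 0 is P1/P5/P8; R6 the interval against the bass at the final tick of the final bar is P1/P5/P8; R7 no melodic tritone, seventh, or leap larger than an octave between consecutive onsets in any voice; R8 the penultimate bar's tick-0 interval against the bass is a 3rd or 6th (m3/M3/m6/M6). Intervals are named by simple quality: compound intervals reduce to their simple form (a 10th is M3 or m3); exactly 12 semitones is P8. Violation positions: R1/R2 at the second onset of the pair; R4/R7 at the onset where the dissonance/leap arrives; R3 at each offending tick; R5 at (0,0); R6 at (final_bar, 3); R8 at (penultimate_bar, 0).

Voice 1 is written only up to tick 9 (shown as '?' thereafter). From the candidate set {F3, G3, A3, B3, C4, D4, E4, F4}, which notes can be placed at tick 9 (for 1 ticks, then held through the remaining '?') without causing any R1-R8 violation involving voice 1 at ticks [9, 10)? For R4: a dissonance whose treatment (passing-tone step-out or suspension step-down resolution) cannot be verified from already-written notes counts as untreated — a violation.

{A3, C4, D4, F3, F4}

F3: legal
G3: violates R4
A3: legal
B3: violates R4
C4: legal
D4: legal
E4: violates R4
F4: legal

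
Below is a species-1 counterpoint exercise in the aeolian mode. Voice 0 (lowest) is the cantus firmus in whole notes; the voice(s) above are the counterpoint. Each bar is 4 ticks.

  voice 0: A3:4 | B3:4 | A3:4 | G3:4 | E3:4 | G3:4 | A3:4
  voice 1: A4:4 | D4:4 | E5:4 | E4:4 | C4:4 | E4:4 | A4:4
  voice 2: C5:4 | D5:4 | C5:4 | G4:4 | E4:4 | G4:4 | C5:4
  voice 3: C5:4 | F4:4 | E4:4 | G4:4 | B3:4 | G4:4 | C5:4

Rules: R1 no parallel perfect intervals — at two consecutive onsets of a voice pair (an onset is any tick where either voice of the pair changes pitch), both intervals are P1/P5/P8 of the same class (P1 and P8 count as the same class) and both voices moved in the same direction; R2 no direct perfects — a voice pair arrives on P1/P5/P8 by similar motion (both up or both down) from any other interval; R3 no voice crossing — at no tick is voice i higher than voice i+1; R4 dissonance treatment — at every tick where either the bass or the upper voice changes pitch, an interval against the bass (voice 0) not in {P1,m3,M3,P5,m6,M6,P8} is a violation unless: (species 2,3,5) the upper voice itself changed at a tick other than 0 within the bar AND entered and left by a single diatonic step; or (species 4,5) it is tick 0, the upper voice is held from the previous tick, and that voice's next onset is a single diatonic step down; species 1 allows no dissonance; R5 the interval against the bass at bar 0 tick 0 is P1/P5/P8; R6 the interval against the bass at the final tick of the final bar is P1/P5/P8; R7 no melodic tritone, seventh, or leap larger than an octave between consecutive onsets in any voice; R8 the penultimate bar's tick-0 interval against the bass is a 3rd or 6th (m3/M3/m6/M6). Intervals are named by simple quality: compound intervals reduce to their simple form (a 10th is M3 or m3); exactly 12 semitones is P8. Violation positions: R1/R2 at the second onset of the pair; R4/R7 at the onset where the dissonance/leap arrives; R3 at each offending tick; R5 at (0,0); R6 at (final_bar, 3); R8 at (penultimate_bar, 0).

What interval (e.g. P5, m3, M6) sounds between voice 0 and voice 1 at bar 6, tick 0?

P8

voice 0=A3 voice 1=A4 -> P8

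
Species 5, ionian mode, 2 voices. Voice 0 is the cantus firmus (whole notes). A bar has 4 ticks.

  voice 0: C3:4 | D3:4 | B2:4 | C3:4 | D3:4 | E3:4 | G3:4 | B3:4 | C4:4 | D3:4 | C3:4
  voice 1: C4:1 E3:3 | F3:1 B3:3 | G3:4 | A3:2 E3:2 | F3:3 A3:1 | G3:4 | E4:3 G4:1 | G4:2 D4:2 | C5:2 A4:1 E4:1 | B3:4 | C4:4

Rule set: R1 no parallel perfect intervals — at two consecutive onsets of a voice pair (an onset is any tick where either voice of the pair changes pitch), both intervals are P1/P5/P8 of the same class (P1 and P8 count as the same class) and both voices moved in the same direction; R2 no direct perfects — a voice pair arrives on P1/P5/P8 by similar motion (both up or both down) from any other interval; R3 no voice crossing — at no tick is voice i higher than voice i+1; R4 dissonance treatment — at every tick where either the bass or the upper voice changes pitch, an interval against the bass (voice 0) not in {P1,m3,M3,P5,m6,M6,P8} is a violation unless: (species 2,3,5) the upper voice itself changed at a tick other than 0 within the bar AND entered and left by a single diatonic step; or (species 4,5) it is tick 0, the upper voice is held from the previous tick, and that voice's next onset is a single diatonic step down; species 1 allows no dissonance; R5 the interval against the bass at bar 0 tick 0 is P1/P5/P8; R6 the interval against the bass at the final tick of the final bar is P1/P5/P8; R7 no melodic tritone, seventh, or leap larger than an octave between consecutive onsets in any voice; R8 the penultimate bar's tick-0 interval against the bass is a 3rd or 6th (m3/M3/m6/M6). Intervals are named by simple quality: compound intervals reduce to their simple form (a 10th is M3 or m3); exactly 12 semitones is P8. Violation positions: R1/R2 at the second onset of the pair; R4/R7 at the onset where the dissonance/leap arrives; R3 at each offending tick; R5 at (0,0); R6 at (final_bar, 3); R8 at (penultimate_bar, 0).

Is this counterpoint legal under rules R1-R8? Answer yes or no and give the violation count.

bar 0: v0=C3 v1=C4 (P8)
bar 1: v0=D3 v1=F3 (m3)
bar 2: v0=B2 v1=G3 (m6)
bar 3: v0=C3 v1=A3 (M6)
bar 4: v0=D3 v1=F3 (m3)
bar 5: v0=E3 v1=G3 (m3)
bar 6: v0=G3 v1=E4 (M6)
bar 7: v0=B3 v1=G4 (m6)
bar 8: v0=C4 v1=C5 (P8)
bar 9: v0=D3 v1=B3 (M6)
bar 10: v0=C3 v1=C4 (P8)
  R7 @ bar1.1: F3->B3 leap 6st
  R2 @ bar8.0: B3/D4 m3 -> C4/C5 P8 similar
  R7 @ bar8.0: D4->C5 leap 10st
  R7 @ bar9.0: C4->D3 leap 10st

No (4 violations)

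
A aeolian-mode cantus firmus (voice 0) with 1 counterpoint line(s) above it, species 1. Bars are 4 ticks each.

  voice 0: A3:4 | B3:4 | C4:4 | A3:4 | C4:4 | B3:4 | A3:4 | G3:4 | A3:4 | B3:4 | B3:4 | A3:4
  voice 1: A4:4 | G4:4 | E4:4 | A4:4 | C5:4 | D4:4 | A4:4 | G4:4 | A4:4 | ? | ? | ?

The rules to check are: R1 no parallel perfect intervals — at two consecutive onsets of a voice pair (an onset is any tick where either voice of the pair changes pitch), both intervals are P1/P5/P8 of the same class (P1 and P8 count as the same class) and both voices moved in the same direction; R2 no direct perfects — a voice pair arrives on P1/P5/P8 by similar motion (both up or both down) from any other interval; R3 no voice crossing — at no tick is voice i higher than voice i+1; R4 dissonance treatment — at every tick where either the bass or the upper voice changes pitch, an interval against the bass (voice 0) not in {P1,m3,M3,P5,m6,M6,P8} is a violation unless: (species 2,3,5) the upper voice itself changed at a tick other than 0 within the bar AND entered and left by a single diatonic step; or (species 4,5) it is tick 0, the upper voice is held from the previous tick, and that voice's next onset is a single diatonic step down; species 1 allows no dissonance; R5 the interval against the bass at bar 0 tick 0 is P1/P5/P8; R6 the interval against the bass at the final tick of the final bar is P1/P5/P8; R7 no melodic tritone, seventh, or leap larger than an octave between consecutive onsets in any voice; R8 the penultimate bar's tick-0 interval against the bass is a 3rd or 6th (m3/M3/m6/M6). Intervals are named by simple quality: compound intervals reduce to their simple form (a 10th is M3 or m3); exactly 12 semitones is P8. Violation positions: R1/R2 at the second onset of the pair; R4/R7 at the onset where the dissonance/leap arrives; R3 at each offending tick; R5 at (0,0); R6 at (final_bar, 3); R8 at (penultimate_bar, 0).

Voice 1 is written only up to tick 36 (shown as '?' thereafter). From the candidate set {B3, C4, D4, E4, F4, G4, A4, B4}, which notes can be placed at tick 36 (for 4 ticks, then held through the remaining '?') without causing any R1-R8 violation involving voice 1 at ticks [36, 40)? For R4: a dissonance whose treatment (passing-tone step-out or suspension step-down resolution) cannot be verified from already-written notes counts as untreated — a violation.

B3: violates R7
C4: violates R4
D4: legal
E4: violates R4
F4: violates R4
G4: legal
A4: violates R4
B4: violates R1

{D4, G4}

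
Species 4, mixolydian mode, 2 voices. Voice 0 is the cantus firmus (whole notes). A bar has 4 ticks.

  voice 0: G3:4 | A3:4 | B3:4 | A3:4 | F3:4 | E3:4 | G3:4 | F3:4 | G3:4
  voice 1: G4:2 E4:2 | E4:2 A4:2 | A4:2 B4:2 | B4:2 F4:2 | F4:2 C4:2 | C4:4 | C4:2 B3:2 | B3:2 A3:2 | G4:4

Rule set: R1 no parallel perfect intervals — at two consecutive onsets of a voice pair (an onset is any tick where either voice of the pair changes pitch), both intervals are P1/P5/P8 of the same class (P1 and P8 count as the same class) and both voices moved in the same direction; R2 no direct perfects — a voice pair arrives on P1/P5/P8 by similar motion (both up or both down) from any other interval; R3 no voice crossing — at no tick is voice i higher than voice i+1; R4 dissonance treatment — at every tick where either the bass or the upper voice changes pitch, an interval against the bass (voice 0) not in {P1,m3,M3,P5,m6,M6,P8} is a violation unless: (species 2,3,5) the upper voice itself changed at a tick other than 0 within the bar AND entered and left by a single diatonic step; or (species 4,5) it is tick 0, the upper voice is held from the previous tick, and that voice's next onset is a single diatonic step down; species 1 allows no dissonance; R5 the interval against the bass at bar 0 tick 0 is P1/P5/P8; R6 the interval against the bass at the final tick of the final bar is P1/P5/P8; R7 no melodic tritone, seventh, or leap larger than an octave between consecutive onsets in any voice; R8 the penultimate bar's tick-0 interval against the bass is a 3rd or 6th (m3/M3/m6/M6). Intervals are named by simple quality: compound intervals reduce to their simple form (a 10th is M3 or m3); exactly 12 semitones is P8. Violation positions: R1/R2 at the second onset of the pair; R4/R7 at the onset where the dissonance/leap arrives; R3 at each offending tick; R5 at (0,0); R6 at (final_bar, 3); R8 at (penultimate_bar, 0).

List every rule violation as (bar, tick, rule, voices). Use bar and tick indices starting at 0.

(2, 0, R4, (0, 1))
(3, 0, R4, (0, 1))
(3, 2, R7, (1,))
(7, 0, R8, (0, 1))
(8, 0, R2, (0, 1))
(8, 0, R7, (1,))

bar 0: v0=G3 v1=G4 downbeat P8
bar 1: v0=A3 v1=E4 downbeat P5
bar 2: v0=B3 v1=A4 downbeat m7
bar 3: v0=A3 v1=B4 downbeat M2
bar 4: v0=F3 v1=F4 downbeat P8
bar 5: v0=E3 v1=C4 downbeat m6
bar 6: v0=G3 v1=C4 downbeat P4
bar 7: v0=F3 v1=B3 downbeat TT
bar 8: v0=G3 v1=G4 downbeat P8
  -> R4 @ bar 2 tick 0 v(0, 1): B3/A4 m7 untreated
  -> R4 @ bar 3 tick 0 v(0, 1): A3/B4 M2 untreated
  -> R7 @ bar 3 tick 2 v(1,): B4->F4 leap 6st
  -> R8 @ bar 7 tick 0 v(0, 1): penult TT not 3rd/6th
  -> R2 @ bar 8 tick 0 v(0, 1): F3/A3 M3 -> G3/G4 P8 similar
  -> R7 @ bar 8 tick 0 v(1,): A3->G4 leap 10st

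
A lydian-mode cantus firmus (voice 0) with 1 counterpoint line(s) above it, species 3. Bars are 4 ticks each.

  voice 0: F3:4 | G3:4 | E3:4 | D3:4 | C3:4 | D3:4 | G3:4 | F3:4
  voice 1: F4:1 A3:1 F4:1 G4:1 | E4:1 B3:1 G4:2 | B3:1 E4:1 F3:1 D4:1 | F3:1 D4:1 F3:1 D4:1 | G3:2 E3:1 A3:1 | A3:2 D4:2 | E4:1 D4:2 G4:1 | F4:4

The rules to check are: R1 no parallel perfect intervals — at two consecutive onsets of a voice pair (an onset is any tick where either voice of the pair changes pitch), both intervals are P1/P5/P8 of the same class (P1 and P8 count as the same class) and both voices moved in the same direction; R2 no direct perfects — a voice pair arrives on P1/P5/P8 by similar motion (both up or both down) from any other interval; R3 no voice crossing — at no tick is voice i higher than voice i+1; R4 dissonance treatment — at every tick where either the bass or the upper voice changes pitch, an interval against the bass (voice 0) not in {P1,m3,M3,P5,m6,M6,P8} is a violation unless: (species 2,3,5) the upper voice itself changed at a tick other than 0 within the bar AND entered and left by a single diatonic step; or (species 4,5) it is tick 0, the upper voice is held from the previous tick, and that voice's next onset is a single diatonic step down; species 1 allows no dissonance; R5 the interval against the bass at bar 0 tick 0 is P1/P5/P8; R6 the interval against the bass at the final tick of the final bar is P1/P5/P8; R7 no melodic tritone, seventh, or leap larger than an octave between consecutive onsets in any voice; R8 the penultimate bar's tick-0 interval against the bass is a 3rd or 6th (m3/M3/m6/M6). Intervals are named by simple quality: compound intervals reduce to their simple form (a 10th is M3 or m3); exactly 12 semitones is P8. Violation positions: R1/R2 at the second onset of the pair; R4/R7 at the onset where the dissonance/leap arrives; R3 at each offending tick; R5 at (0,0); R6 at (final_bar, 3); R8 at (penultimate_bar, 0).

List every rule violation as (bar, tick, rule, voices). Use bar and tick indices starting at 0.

(0, 3, R4, (0, 1))
(2, 0, R2, (0, 1))
(2, 2, R4, (0, 1))
(2, 2, R7, (1,))
(2, 3, R4, (0, 1))
(4, 0, R2, (0, 1))
(7, 0, R1, (0, 1))

bar 0: v0=F3 v1=F4 downbeat P8
bar 1: v0=G3 v1=E4 downbeat M6
bar 2: v0=E3 v1=B3 downbeat P5
bar 3: v0=D3 v1=F3 downbeat m3
bar 4: v0=C3 v1=G3 downbeat P5
bar 5: v0=D3 v1=A3 downbeat P5
bar 6: v0=G3 v1=E4 downbeat M6
bar 7: v0=F3 v1=F4 downbeat P8
  -> R4 @ bar 0 tick 3 v(0, 1): F3/G4 M2 untreated
  -> R2 @ bar 2 tick 0 v(0, 1): G3/G4 P8 -> E3/B3 P5 similar
  -> R4 @ bar 2 tick 2 v(0, 1): E3/F3 m2 untreated
  -> R7 @ bar 2 tick 2 v(1,): E4->F3 leap 11st
  -> R4 @ bar 2 tick 3 v(0, 1): E3/D4 m7 untreated
  -> R2 @ bar 4 tick 0 v(0, 1): D3/D4 P8 -> C3/G3 P5 similar
  -> R1 @ bar 7 tick 0 v(0, 1): G3/G4 P8 -> F3/F4 P8 similar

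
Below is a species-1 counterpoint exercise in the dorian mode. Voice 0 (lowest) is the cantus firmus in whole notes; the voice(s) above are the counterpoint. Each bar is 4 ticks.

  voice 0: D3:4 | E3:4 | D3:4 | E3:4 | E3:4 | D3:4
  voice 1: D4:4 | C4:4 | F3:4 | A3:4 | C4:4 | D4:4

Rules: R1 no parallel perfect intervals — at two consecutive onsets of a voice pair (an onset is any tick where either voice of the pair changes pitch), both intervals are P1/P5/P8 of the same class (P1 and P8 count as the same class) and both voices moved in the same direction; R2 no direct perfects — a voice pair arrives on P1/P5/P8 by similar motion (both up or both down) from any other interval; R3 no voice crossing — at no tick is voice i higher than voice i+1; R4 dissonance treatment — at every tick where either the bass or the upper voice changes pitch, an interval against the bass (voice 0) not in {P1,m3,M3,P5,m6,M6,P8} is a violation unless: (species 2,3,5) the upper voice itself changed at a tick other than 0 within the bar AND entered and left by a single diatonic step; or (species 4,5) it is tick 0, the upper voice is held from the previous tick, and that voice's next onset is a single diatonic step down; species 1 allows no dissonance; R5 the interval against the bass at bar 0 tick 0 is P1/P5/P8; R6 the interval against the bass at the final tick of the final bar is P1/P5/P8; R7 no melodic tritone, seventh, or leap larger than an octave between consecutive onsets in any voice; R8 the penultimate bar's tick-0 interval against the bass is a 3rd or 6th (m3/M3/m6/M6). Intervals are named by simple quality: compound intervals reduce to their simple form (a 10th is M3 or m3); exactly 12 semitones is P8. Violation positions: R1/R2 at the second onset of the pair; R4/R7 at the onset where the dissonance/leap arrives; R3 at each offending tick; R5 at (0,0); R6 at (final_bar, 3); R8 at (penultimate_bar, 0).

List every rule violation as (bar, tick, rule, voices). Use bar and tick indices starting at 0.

bar 0: v0=D3 v1=D4 downbeat P8
bar 1: v0=E3 v1=C4 downbeat m6
bar 2: v0=D3 v1=F3 downbeat m3
bar 3: v0=E3 v1=A3 downbeat P4
bar 4: v0=E3 v1=C4 downbeat m6
bar 5: v0=D3 v1=D4 downbeat P8
  -> R4 @ bar 3 tick 0 v(0, 1): E3/A3 P4 untreated

(3, 0, R4, (0, 1))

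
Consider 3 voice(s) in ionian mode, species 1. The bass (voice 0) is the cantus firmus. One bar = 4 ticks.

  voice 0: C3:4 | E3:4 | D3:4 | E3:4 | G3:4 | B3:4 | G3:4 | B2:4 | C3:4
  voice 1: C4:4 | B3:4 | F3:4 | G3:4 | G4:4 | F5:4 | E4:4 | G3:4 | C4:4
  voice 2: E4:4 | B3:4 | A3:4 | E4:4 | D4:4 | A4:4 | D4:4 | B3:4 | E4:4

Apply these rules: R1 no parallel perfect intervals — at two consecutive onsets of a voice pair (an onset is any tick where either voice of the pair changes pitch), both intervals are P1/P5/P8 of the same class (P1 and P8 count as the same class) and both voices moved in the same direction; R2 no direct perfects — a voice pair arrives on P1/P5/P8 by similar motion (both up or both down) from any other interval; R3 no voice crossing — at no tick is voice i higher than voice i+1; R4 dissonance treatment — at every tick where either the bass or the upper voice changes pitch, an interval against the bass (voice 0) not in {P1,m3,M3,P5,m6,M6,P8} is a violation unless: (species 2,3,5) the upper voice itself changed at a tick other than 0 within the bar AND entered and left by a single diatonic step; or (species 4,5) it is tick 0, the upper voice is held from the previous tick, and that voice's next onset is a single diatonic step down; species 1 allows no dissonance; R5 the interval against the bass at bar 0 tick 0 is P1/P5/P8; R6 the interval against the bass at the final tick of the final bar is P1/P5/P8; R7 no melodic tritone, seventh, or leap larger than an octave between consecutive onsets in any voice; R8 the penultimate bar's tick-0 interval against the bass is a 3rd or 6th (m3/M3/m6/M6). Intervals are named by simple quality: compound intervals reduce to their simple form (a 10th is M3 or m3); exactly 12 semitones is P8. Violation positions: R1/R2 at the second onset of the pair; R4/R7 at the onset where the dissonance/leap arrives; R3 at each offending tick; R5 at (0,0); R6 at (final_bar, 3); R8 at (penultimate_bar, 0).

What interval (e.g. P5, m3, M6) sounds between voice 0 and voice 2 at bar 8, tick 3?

M3

voice 0=C3 voice 2=E4 -> M3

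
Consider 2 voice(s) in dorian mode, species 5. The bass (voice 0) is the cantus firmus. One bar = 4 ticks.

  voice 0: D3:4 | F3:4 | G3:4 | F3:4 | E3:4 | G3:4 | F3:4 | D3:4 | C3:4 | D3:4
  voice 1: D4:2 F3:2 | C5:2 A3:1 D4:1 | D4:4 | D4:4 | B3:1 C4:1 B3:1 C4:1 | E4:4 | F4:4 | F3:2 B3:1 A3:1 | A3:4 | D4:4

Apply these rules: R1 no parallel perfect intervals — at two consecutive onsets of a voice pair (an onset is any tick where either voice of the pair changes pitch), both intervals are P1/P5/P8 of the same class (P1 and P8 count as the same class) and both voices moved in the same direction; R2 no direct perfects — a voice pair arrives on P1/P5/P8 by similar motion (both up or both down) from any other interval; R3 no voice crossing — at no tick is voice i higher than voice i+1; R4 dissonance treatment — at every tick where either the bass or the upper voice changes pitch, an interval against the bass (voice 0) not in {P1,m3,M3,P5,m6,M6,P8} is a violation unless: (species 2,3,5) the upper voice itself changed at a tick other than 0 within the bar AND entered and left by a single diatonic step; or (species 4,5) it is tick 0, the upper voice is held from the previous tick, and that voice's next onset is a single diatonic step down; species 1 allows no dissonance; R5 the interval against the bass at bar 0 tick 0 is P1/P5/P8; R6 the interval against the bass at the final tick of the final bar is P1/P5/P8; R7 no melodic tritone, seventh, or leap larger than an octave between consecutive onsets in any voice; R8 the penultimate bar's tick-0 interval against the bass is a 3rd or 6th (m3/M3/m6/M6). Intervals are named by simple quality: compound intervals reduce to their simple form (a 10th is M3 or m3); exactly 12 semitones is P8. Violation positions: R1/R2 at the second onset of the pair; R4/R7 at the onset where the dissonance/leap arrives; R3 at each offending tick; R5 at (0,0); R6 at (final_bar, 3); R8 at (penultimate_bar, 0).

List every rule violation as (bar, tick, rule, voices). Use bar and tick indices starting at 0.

bar 0: v0=D3 v1=D4 downbeat P8
bar 1: v0=F3 v1=C5 downbeat P5
bar 2: v0=G3 v1=D4 downbeat P5
bar 3: v0=F3 v1=D4 downbeat M6
bar 4: v0=E3 v1=B3 downbeat P5
bar 5: v0=G3 v1=E4 downbeat M6
bar 6: v0=F3 v1=F4 downbeat P8
bar 7: v0=D3 v1=F3 downbeat m3
bar 8: v0=C3 v1=A3 downbeat M6
bar 9: v0=D3 v1=D4 downbeat P8
  -> R2 @ bar 1 tick 0 v(0, 1): D3/F3 m3 -> F3/C5 P5 similar
  -> R7 @ bar 1 tick 0 v(1,): F3->C5 leap 19st
  -> R7 @ bar 1 tick 2 v(1,): C5->A3 leap 15st
  -> R2 @ bar 4 tick 0 v(0, 1): F3/D4 M6 -> E3/B3 P5 similar
  -> R7 @ bar 7 tick 2 v(1,): F3->B3 leap 6st
  -> R2 @ bar 9 tick 0 v(0, 1): C3/A3 M6 -> D3/D4 P8 similar

(1, 0, R2, (0, 1))
(1, 0, R7, (1,))
(1, 2, R7, (1,))
(4, 0, R2, (0, 1))
(7, 2, R7, (1,))
(9, 0, R2, (0, 1))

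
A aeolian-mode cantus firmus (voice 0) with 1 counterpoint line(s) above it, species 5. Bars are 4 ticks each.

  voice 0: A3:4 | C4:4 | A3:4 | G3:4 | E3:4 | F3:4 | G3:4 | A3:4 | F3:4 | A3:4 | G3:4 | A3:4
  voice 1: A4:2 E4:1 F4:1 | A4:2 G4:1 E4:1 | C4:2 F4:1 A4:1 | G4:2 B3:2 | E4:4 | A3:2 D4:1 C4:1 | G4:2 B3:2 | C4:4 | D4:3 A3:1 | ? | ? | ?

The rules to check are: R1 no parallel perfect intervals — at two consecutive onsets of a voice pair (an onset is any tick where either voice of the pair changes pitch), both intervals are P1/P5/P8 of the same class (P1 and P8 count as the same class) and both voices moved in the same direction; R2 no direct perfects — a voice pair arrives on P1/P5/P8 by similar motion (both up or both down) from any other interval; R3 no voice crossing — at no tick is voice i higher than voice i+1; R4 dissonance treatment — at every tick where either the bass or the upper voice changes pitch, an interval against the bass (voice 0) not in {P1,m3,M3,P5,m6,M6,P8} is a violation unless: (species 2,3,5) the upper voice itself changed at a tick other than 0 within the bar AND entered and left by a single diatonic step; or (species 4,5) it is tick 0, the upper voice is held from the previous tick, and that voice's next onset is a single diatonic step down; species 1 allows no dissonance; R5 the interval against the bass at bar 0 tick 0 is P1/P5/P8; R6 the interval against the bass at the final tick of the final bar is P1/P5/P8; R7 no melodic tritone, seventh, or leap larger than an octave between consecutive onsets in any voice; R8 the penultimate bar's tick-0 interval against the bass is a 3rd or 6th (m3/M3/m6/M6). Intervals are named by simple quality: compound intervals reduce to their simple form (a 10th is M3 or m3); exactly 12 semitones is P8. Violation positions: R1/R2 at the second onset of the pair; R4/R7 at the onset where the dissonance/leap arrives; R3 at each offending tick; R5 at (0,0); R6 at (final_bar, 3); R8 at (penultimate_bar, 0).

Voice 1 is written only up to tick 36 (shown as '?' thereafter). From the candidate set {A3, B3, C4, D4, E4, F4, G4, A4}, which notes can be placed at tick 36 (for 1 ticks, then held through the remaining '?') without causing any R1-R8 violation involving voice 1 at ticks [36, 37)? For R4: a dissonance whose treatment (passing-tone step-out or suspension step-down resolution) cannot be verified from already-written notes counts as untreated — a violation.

A3: legal
B3: violates R4
C4: legal
D4: violates R4
E4: violates R2
F4: legal
G4: violates R4,R7
A4: violates R2

{A3, C4, F4}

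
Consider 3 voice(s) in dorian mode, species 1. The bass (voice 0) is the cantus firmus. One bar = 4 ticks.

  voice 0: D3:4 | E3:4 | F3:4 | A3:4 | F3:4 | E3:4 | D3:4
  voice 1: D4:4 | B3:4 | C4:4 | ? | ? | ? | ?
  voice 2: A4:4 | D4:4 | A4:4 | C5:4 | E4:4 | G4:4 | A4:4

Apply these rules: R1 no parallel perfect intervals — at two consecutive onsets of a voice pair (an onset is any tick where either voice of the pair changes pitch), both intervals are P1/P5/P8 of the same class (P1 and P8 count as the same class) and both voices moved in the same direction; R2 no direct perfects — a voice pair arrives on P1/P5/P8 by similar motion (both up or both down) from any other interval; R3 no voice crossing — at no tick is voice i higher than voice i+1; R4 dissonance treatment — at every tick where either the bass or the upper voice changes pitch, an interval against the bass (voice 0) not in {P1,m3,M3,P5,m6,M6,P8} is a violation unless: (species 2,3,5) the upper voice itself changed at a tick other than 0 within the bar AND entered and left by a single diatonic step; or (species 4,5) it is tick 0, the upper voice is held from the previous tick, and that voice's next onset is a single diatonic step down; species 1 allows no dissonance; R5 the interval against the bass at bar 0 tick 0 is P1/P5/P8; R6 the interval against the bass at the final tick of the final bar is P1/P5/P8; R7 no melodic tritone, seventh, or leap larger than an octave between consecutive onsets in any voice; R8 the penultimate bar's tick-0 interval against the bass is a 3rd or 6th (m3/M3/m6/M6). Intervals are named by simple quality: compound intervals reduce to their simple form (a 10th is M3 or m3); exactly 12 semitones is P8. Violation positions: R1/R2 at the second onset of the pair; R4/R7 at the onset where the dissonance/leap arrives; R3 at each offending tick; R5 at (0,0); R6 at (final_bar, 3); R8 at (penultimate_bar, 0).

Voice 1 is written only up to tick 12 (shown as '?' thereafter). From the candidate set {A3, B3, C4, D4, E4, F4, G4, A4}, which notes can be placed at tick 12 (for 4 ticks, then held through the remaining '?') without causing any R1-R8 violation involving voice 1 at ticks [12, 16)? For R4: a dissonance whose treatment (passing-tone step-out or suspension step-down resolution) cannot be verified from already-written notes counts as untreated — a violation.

{A3, C4}

A3: legal
B3: violates R4
C4: legal
D4: violates R4
E4: violates R1
F4: violates R2
G4: violates R4
A4: violates R2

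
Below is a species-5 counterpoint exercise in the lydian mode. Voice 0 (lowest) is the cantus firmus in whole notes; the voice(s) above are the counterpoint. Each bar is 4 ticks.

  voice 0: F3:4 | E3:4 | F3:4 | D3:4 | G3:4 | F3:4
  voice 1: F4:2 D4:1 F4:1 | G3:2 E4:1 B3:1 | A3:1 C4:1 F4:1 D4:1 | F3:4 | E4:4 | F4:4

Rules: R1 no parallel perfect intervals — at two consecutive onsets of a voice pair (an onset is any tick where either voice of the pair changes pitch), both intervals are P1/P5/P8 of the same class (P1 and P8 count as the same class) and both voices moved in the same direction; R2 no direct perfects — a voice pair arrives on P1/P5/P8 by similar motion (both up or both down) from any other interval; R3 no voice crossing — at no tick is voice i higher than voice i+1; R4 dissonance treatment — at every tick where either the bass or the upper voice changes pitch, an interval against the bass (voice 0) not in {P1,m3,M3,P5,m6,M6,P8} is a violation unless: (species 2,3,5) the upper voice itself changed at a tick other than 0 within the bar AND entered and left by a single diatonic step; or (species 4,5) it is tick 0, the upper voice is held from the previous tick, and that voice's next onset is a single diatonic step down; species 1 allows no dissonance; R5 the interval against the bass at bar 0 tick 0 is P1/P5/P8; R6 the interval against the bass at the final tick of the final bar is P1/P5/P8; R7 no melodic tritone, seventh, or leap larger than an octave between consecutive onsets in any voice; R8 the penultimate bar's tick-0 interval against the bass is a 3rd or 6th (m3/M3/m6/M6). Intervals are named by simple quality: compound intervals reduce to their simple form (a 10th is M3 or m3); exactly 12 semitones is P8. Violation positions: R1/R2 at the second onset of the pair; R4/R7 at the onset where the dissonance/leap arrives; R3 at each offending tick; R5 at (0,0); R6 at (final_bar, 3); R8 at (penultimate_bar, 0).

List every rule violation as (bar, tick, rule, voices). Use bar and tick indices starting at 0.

(1, 0, R7, (1,))
(4, 0, R7, (1,))

bar 0: v0=F3 v1=F4 downbeat P8
bar 1: v0=E3 v1=G3 downbeat m3
bar 2: v0=F3 v1=A3 downbeat M3
bar 3: v0=D3 v1=F3 downbeat m3
bar 4: v0=G3 v1=E4 downbeat M6
bar 5: v0=F3 v1=F4 downbeat P8
  -> R7 @ bar 1 tick 0 v(1,): F4->G3 leap 10st
  -> R7 @ bar 4 tick 0 v(1,): F3->E4 leap 11st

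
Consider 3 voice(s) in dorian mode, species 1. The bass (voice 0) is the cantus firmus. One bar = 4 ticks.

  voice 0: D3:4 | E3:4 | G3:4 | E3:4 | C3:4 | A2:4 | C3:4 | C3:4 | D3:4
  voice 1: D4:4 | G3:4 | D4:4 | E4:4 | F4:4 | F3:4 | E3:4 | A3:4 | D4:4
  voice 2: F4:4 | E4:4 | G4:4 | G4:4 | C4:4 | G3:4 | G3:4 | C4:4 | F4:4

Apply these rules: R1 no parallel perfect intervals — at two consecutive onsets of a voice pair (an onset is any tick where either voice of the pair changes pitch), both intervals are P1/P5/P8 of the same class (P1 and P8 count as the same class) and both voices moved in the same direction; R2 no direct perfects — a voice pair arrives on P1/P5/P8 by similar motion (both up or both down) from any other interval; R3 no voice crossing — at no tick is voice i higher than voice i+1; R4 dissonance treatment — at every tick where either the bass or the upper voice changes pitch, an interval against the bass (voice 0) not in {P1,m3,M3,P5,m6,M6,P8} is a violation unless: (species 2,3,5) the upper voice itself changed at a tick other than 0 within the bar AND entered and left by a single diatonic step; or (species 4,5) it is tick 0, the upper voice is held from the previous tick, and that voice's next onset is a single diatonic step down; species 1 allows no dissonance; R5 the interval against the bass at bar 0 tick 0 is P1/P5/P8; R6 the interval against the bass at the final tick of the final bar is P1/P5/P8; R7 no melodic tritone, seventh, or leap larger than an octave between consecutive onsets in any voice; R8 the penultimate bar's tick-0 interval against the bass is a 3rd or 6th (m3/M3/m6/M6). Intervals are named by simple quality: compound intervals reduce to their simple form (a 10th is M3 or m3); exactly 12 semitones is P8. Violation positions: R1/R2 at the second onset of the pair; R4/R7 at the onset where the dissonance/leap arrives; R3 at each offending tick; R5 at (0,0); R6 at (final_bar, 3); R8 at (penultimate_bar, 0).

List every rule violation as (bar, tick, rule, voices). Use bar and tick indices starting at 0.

bar 0: v0=D3 v1=D4 v2=F4 downbeat m3
bar 1: v0=E3 v1=G3 v2=E4 downbeat P8
bar 2: v0=G3 v1=D4 v2=G4 downbeat P8
bar 3: v0=E3 v1=E4 v2=G4 downbeat m3
bar 4: v0=C3 v1=F4 v2=C4 downbeat P8
bar 5: v0=A2 v1=F3 v2=G3 downbeat m7
bar 6: v0=C3 v1=E3 v2=G3 downbeat P5
bar 7: v0=C3 v1=A3 v2=C4 downbeat P8
bar 8: v0=D3 v1=D4 v2=F4 downbeat m3
  -> R5 @ bar 0 tick 0 v(0, 2): opens on m3
  -> R1 @ bar 2 tick 0 v(0, 2): E3/E4 P8 -> G3/G4 P8 similar
  -> R2 @ bar 2 tick 0 v(0, 1): E3/G3 m3 -> G3/D4 P5 similar
  -> R2 @ bar 4 tick 0 v(0, 2): E3/G4 m3 -> C3/C4 P8 similar
  -> R3 @ bar 4 tick 0 v(1, 2): F4 above C4
  -> R4 @ bar 4 tick 0 v(0, 1): C3/F4 P4 untreated
  -> R3 @ bar 4 tick 1 v(1, 2): F4 above C4
  -> R3 @ bar 4 tick 2 v(1, 2): F4 above C4
  -> R3 @ bar 4 tick 3 v(1, 2): F4 above C4
  -> R4 @ bar 5 tick 0 v(0, 2): A2/G3 m7 untreated
  -> R8 @ bar 7 tick 0 v(0, 2): penult P8 not 3rd/6th
  -> R2 @ bar 8 tick 0 v(0, 1): C3/A3 M6 -> D3/D4 P8 similar
  -> R6 @ bar 8 tick 3 v(0, 2): closes on m3

(0, 0, R5, (0, 2))
(2, 0, R1, (0, 2))
(2, 0, R2, (0, 1))
(4, 0, R2, (0, 2))
(4, 0, R3, (1, 2))
(4, 0, R4, (0, 1))
(4, 1, R3, (1, 2))
(4, 2, R3, (1, 2))
(4, 3, R3, (1, 2))
(5, 0, R4, (0, 2))
(7, 0, R8, (0, 2))
(8, 0, R2, (0, 1))
(8, 3, R6, (0, 2))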